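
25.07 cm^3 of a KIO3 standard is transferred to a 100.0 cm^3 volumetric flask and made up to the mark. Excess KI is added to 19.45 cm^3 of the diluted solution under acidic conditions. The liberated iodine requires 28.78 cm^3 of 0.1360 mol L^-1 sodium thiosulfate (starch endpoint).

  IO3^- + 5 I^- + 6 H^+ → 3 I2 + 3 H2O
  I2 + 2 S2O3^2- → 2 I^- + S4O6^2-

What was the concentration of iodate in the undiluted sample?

n(S2O3^2-) = 0.02878 × 0.1360 = 3.914 × 10^-3 mol
n(I2) = n(S2O3^2-)/2 = 1.957 × 10^-3 mol
From the 1:3 ratio, n(IO3^-) in the aliquot = 1/3 × 1.957 × 10^-3 = 6.523 × 10^-4 mol
[IO3^-]_dilute = 6.523 × 10^-4 / 0.01945 = 0.03354 mol/L
[IO3^-]_original = 0.03354 × 100.0/25.07 = 0.1338 mol/L

0.1338 mol/L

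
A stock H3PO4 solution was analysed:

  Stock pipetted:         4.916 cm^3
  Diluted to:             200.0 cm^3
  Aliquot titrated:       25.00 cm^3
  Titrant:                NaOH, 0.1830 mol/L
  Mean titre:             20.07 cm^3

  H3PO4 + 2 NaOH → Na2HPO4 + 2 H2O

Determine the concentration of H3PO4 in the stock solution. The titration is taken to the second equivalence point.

2.988 mol/L

n(NaOH) = 0.02007 × 0.1830 = 3.673 × 10^-3 mol
From the 1:2 ratio, n(H3PO4) in the aliquot = 1/2 × 3.673 × 10^-3 = 1.836 × 10^-3 mol
[H3PO4]_dilute = 1.836 × 10^-3 / 0.02500 = 0.07346 mol/L
Dilution factor = 200.0 / 4.916 = 40.68
[H3PO4]_stock = 0.07346 × 40.68 = 2.988 mol/L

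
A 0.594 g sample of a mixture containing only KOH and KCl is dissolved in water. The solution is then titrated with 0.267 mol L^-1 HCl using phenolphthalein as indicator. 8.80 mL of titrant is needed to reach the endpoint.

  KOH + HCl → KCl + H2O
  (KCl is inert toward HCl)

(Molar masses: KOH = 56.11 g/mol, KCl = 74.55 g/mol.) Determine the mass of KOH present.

0.132 g

n(HCl) = 0.00880 × 0.267 = 2.35 × 10^-3 mol
Let x = n(KOH), y = n(KCl).
Titrant: 1x = 2.35 × 10^-3;  mass: 56.11x + 74.55y = 0.594
Solving, x = 2.35 × 10^-3 mol, y = 6.20 × 10^-3 mol
mass of KOH = 2.35 × 10^-3 × 56.11 = 0.132 g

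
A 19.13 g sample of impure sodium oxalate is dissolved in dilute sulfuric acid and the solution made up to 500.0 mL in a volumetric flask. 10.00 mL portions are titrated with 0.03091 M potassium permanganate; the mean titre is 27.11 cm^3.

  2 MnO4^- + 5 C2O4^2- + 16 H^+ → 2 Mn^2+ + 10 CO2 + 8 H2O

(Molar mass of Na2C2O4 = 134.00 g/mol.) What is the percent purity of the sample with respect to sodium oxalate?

n(KMnO4) per titration = 0.02711 × 0.03091 = 8.380 × 10^-4 mol
From the 5:2 ratio, n(Na2C2O4) in each aliquot = 5/2 × 8.380 × 10^-4 = 2.095 × 10^-3 mol
n(Na2C2O4) in the whole flask = 2.095 × 10^-3 × 500.0/10.00 = 0.1047 mol
mass of Na2C2O4 = 0.1047 × 134.00 = 14.04 g
% Na2C2O4 = 14.04 / 19.13 × 100 = 73.37 %

73.37 %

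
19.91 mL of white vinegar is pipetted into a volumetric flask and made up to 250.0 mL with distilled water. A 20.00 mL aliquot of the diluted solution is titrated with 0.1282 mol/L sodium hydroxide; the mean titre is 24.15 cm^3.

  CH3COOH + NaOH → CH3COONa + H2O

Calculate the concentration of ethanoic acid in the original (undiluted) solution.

1.944 mol/L

n(NaOH) = 0.02415 × 0.1282 = 3.096 × 10^-3 mol
n(CH3COOH) in the aliquot = 3.096 × 10^-3 mol (1:1 ratio)
[CH3COOH]_dilute = 3.096 × 10^-3 / 0.02000 = 0.1548 mol/L
Dilution factor = 250.0 / 19.91 = 12.56
[CH3COOH]_stock = 0.1548 × 12.56 = 1.944 mol/L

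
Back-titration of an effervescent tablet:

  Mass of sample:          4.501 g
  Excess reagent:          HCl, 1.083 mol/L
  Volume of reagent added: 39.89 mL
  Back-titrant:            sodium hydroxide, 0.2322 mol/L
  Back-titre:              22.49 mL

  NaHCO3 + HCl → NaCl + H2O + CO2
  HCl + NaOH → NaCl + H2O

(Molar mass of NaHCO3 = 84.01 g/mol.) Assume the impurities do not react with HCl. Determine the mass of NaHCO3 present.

n(HCl) added = 0.03989 × 1.083 = 0.04320 mol
n(NaOH) used in back-titration = 0.02249 × 0.2322 = 5.222 × 10^-3 mol
n(HCl) left over = 5.222 × 10^-3 mol (1:1 ratio)
n(HCl) consumed by analyte = 0.04320 − 5.222 × 10^-3 = 0.03798 mol
n(NaHCO3) = 0.03798 mol (1:1 ratio)
mass of NaHCO3 = 0.03798 × 84.01 = 3.191 g

3.191 g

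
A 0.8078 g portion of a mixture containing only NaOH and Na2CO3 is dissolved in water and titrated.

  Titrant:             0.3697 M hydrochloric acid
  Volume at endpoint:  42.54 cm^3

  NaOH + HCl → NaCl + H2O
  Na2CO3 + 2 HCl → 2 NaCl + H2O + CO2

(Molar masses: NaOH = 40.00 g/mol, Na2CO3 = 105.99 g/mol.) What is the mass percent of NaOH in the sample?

n(HCl) = 0.04254 × 0.3697 = 0.01573 mol
Let x = n(NaOH), y = n(Na2CO3).
Titrant: 1x + 2y = 0.01573;  mass: 40.00x + 105.99y = 0.8078
Solving, x = 1.974 × 10^-3 mol, y = 6.876 × 10^-3 mol
mass of NaOH = 1.974 × 10^-3 × 40.00 = 0.07897 g
% NaOH = 0.07897 / 0.8078 × 100 = 9.776 %

9.776 %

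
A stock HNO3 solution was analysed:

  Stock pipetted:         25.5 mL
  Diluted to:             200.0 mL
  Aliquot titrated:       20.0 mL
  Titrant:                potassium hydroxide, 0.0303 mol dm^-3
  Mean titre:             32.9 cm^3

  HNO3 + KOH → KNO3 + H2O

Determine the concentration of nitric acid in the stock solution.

0.391 mol/L

n(KOH) = 0.0329 × 0.0303 = 9.97 × 10^-4 mol
n(HNO3) in the aliquot = 9.97 × 10^-4 mol (1:1 ratio)
[HNO3]_dilute = 9.97 × 10^-4 / 0.0200 = 0.0498 mol/L
Dilution factor = 200.0 / 25.5 = 7.843
[HNO3]_stock = 0.0498 × 7.843 = 0.391 mol/L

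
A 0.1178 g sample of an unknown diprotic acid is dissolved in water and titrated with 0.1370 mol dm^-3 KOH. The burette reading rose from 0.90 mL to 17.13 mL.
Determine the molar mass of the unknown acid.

n(KOH) = 0.01623 L × 0.1370 mol/L = 2.224 × 10^-3 mol
From the 1:2 ratio, n(H2A) = 1/2 × 2.224 × 10^-3 = 1.112 × 10^-3 mol
M = m / n = 0.1178 g / 1.112 × 10^-3 mol = 106.0 g/mol

106.0 g/mol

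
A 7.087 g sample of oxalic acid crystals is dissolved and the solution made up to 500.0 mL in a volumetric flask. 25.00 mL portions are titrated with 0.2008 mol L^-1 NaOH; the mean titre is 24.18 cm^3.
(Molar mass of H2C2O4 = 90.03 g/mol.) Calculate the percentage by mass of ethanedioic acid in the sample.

H2C2O4 + 2 NaOH → Na2C2O4 + 2 H2O
n(NaOH) per titration = 0.02418 × 0.2008 = 4.855 × 10^-3 mol
From the 1:2 ratio, n(H2C2O4) in each aliquot = 1/2 × 4.855 × 10^-3 = 2.428 × 10^-3 mol
n(H2C2O4) in the whole flask = 2.428 × 10^-3 × 500.0/25.00 = 0.04855 mol
mass of H2C2O4 = 0.04855 × 90.03 = 4.371 g
% H2C2O4 = 4.371 / 7.087 × 100 = 61.68 %

61.68 %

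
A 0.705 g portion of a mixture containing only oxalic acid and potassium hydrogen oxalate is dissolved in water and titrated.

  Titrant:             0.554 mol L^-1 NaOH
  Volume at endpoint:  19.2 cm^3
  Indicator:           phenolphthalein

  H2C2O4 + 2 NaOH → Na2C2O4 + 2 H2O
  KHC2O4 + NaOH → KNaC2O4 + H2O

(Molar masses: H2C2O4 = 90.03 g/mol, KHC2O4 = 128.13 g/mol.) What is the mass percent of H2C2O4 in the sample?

n(NaOH) = 0.0192 × 0.554 = 0.0106 mol
Let x = n(H2C2O4), y = n(KHC2O4).
Titrant: 2x + 1y = 0.0106;  mass: 90.03x + 128.13y = 0.705
Solving, x = 3.96 × 10^-3 mol, y = 2.72 × 10^-3 mol
mass of H2C2O4 = 3.96 × 10^-3 × 90.03 = 0.356 g
% H2C2O4 = 0.356 / 0.705 × 100 = 50.5 %

50.5 %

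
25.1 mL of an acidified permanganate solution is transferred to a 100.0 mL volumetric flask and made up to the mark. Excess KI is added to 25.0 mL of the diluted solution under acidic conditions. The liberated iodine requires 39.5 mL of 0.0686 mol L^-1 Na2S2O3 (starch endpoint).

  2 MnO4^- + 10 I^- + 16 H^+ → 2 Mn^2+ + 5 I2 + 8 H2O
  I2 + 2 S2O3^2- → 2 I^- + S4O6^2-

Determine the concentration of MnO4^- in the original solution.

0.0864 mol/L

n(S2O3^2-) = 0.0395 × 0.0686 = 2.71 × 10^-3 mol
n(I2) = n(S2O3^2-)/2 = 1.35 × 10^-3 mol
From the 2:5 ratio, n(MnO4^-) in the aliquot = 2/5 × 1.35 × 10^-3 = 5.42 × 10^-4 mol
[MnO4^-]_dilute = 5.42 × 10^-4 / 0.0250 = 0.0217 mol/L
[MnO4^-]_original = 0.0217 × 100.0/25.1 = 0.0864 mol/L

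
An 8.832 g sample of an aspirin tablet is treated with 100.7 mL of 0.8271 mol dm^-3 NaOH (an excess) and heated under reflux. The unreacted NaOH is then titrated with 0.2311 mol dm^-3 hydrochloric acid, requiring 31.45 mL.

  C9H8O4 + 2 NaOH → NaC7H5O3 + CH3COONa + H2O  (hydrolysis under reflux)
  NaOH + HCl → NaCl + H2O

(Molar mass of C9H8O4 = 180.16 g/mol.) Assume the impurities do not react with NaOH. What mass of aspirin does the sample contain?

6.848 g

n(NaOH) added = 0.1007 × 0.8271 = 0.08329 mol
n(HCl) used in back-titration = 0.03145 × 0.2311 = 7.268 × 10^-3 mol
n(NaOH) left over = 7.268 × 10^-3 mol (1:1 ratio)
n(NaOH) consumed by analyte = 0.08329 − 7.268 × 10^-3 = 0.07602 mol
From the 1:2 ratio, n(C9H8O4) = 1/2 × 0.07602 = 0.03801 mol
mass of C9H8O4 = 0.03801 × 180.16 = 6.848 g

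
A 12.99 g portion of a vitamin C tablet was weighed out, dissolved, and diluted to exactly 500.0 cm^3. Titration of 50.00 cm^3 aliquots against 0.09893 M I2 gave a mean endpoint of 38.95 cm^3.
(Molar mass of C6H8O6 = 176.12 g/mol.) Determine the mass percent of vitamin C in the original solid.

52.24 %

C6H8O6 + I2 → C6H6O6 + 2 HI
n(I2) per titration = 0.03895 × 0.09893 = 3.853 × 10^-3 mol
n(C6H8O6) in each aliquot = 3.853 × 10^-3 mol (1:1 ratio)
n(C6H8O6) in the whole flask = 3.853 × 10^-3 × 500.0/50.00 = 0.03853 mol
mass of C6H8O6 = 0.03853 × 176.12 = 6.786 g
% C6H8O6 = 6.786 / 12.99 × 100 = 52.24 %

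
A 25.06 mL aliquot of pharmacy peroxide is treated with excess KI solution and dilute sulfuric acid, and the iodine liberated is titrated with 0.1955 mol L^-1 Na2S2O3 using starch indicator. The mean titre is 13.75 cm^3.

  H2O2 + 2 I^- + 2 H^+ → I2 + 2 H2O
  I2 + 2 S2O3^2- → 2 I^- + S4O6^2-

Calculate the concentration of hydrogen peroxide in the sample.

n(S2O3^2-) = 0.01375 × 0.1955 = 2.688 × 10^-3 mol
n(I2) = n(S2O3^2-)/2 = 1.344 × 10^-3 mol
n(H2O2) in the aliquot = 1.344 × 10^-3 mol (1:1 ratio)
[H2O2] = 1.344 × 10^-3 / 0.02506 = 0.05363 mol/L

0.05363 mol/L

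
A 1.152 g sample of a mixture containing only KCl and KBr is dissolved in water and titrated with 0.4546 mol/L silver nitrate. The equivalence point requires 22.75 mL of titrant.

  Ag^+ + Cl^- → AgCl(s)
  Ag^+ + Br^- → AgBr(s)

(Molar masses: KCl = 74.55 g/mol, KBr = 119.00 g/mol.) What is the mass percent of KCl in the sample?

11.46 %

n(AgNO3) = 0.02275 × 0.4546 = 0.01034 mol
Let x = n(KCl), y = n(KBr).
Titrant: 1x + 1y = 0.01034;  mass: 74.55x + 119.00y = 1.152
Solving, x = 1.771 × 10^-3 mol, y = 8.571 × 10^-3 mol
mass of KCl = 1.771 × 10^-3 × 74.55 = 0.1320 g
% KCl = 0.1320 / 1.152 × 100 = 11.46 %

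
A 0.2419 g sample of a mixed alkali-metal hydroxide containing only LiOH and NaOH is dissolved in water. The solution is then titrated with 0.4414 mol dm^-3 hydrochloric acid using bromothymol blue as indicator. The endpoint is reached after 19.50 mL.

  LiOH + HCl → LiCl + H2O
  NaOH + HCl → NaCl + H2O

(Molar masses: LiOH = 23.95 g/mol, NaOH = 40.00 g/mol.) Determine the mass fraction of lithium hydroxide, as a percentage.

n(HCl) = 0.01950 × 0.4414 = 8.607 × 10^-3 mol
Let x = n(LiOH), y = n(NaOH).
Titrant: 1x + 1y = 8.607 × 10^-3;  mass: 23.95x + 40.00y = 0.2419
Solving, x = 6.380 × 10^-3 mol, y = 2.228 × 10^-3 mol
mass of LiOH = 6.380 × 10^-3 × 23.95 = 0.1528 g
% LiOH = 0.1528 / 0.2419 × 100 = 63.16 %

63.16 %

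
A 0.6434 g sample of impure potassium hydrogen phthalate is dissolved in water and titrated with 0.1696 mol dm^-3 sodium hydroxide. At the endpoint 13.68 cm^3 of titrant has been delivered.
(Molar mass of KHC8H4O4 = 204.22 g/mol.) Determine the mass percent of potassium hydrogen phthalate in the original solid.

73.64 %

KHC8H4O4 + NaOH → KNaC8H4O4 + H2O
n(NaOH) = 0.01368 L × 0.1696 mol/L = 2.320 × 10^-3 mol
n(KHC8H4O4) = 2.320 × 10^-3 mol (1:1 ratio)
mass of KHC8H4O4 = 2.320 × 10^-3 × 204.22 g/mol = 0.4738 g
% KHC8H4O4 = 0.4738 / 0.6434 × 100 = 73.64 %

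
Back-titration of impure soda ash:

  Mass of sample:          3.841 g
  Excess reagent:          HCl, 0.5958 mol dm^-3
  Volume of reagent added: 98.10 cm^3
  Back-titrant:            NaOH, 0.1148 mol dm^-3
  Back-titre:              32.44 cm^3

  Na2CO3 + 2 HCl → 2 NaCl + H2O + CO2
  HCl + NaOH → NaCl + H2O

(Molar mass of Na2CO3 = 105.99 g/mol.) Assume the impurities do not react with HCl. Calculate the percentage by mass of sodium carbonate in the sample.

75.50 %

n(HCl) added = 0.09810 × 0.5958 = 0.05845 mol
n(NaOH) used in back-titration = 0.03244 × 0.1148 = 3.724 × 10^-3 mol
n(HCl) left over = 3.724 × 10^-3 mol (1:1 ratio)
n(HCl) consumed by analyte = 0.05845 − 3.724 × 10^-3 = 0.05472 mol
From the 1:2 ratio, n(Na2CO3) = 1/2 × 0.05472 = 0.02736 mol
mass of Na2CO3 = 0.02736 × 105.99 = 2.900 g
% Na2CO3 = 2.900 / 3.841 × 100 = 75.50 %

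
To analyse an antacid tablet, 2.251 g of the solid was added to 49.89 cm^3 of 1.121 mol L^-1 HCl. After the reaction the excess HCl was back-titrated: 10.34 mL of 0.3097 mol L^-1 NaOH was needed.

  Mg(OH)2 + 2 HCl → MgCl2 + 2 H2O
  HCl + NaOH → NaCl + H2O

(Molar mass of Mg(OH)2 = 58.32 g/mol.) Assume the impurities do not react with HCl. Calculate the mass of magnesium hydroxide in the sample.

1.537 g

n(HCl) added = 0.04989 × 1.121 = 0.05593 mol
n(NaOH) used in back-titration = 0.01034 × 0.3097 = 3.202 × 10^-3 mol
n(HCl) left over = 3.202 × 10^-3 mol (1:1 ratio)
n(HCl) consumed by analyte = 0.05593 − 3.202 × 10^-3 = 0.05272 mol
From the 1:2 ratio, n(Mg(OH)2) = 1/2 × 0.05272 = 0.02636 mol
mass of Mg(OH)2 = 0.02636 × 58.32 = 1.537 g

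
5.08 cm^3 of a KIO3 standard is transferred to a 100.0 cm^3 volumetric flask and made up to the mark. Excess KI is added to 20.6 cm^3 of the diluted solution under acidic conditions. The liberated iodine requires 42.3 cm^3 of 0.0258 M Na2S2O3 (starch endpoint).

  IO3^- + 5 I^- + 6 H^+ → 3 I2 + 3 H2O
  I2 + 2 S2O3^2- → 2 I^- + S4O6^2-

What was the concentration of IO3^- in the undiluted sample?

0.174 M

n(S2O3^2-) = 0.0423 × 0.0258 = 1.09 × 10^-3 mol
n(I2) = n(S2O3^2-)/2 = 5.46 × 10^-4 mol
From the 1:3 ratio, n(IO3^-) in the aliquot = 1/3 × 5.46 × 10^-4 = 1.82 × 10^-4 mol
[IO3^-]_dilute = 1.82 × 10^-4 / 0.0206 = 0.00883 mol/L
[IO3^-]_original = 0.00883 × 100.0/5.08 = 0.174 mol/L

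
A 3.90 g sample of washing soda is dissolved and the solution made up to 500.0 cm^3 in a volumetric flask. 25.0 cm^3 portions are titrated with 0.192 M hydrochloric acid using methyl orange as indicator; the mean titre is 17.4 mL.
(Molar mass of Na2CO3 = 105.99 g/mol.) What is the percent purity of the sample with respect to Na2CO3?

Na2CO3 + 2 HCl → 2 NaCl + H2O + CO2
n(HCl) per titration = 0.0174 × 0.192 = 3.34 × 10^-3 mol
From the 1:2 ratio, n(Na2CO3) in each aliquot = 1/2 × 3.34 × 10^-3 = 1.67 × 10^-3 mol
n(Na2CO3) in the whole flask = 1.67 × 10^-3 × 500.0/25.0 = 0.0334 mol
mass of Na2CO3 = 0.0334 × 105.99 = 3.54 g
% Na2CO3 = 3.54 / 3.90 × 100 = 90.8 %

90.8 %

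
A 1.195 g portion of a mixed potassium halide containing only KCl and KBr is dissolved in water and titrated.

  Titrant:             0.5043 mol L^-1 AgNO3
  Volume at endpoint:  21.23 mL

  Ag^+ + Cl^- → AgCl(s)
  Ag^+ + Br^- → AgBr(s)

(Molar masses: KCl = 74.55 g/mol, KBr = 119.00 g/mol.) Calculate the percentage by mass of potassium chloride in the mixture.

n(AgNO3) = 0.02123 × 0.5043 = 0.01071 mol
Let x = n(KCl), y = n(KBr).
Titrant: 1x + 1y = 0.01071;  mass: 74.55x + 119.00y = 1.195
Solving, x = 1.778 × 10^-3 mol, y = 8.928 × 10^-3 mol
mass of KCl = 1.778 × 10^-3 × 74.55 = 0.1326 g
% KCl = 0.1326 / 1.195 × 100 = 11.09 %

11.09 %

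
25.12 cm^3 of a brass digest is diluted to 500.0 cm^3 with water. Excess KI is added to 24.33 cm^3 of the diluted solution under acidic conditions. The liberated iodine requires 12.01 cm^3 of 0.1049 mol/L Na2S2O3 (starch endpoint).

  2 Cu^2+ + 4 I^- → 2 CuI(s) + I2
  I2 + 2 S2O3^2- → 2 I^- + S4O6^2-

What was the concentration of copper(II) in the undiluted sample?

n(S2O3^2-) = 0.01201 × 0.1049 = 1.260 × 10^-3 mol
n(I2) = n(S2O3^2-)/2 = 6.299 × 10^-4 mol
From the 2:1 ratio, n(Cu2+) in the aliquot = 2/1 × 6.299 × 10^-4 = 1.260 × 10^-3 mol
[Cu2+]_dilute = 1.260 × 10^-3 / 0.02433 = 0.05178 mol/L
[Cu2+]_original = 0.05178 × 500.0/25.12 = 1.031 mol/L

1.031 mol/L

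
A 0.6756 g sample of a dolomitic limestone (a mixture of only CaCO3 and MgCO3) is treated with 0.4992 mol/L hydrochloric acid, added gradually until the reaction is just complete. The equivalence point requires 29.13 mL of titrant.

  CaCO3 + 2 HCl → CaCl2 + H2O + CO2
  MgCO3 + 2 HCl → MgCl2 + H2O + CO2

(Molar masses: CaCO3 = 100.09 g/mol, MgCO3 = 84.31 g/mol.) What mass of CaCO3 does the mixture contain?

0.3970 g

n(HCl) = 0.02913 × 0.4992 = 0.01454 mol
Let x = n(CaCO3), y = n(MgCO3).
Titrant: 2x + 2y = 0.01454;  mass: 100.09x + 84.31y = 0.6756
Solving, x = 3.967 × 10^-3 mol, y = 3.304 × 10^-3 mol
mass of CaCO3 = 3.967 × 10^-3 × 100.09 = 0.3970 g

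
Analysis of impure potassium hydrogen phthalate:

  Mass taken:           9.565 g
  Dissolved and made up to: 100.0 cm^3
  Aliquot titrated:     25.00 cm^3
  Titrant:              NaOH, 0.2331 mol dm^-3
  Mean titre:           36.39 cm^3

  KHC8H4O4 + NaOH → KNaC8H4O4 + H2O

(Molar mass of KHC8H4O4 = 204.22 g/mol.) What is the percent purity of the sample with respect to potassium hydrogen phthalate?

n(NaOH) per titration = 0.03639 × 0.2331 = 8.483 × 10^-3 mol
n(KHC8H4O4) in each aliquot = 8.483 × 10^-3 mol (1:1 ratio)
n(KHC8H4O4) in the whole flask = 8.483 × 10^-3 × 100.0/25.00 = 0.03393 mol
mass of KHC8H4O4 = 0.03393 × 204.22 = 6.929 g
% KHC8H4O4 = 6.929 / 9.565 × 100 = 72.44 %

72.44 %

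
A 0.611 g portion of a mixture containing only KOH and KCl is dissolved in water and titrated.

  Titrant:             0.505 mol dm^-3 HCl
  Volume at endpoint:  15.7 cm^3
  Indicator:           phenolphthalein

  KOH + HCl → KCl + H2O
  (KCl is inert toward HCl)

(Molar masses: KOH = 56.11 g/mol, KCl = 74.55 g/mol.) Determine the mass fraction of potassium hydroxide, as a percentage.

n(HCl) = 0.0157 × 0.505 = 7.93 × 10^-3 mol
Let x = n(KOH), y = n(KCl).
Titrant: 1x = 7.93 × 10^-3;  mass: 56.11x + 74.55y = 0.611
Solving, x = 7.93 × 10^-3 mol, y = 2.23 × 10^-3 mol
mass of KOH = 7.93 × 10^-3 × 56.11 = 0.445 g
% KOH = 0.445 / 0.611 × 100 = 72.8 %

72.8 %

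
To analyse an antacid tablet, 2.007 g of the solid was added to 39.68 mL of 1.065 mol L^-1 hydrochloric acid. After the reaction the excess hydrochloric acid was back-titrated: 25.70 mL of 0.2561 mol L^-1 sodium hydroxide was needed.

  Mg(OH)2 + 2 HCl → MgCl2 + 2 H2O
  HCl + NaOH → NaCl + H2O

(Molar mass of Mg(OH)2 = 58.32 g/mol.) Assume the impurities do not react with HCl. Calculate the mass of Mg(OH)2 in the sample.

n(HCl) added = 0.03968 × 1.065 = 0.04226 mol
n(NaOH) used in back-titration = 0.02570 × 0.2561 = 6.582 × 10^-3 mol
n(HCl) left over = 6.582 × 10^-3 mol (1:1 ratio)
n(HCl) consumed by analyte = 0.04226 − 6.582 × 10^-3 = 0.03568 mol
From the 1:2 ratio, n(Mg(OH)2) = 1/2 × 0.03568 = 0.01784 mol
mass of Mg(OH)2 = 0.01784 × 58.32 = 1.040 g

1.040 g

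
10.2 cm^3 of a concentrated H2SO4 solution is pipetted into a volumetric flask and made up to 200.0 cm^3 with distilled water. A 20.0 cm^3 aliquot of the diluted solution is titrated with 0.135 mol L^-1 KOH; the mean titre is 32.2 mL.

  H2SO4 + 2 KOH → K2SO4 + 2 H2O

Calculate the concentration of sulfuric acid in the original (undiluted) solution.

n(KOH) = 0.0322 × 0.135 = 4.35 × 10^-3 mol
From the 1:2 ratio, n(H2SO4) in the aliquot = 1/2 × 4.35 × 10^-3 = 2.17 × 10^-3 mol
[H2SO4]_dilute = 2.17 × 10^-3 / 0.0200 = 0.109 mol/L
Dilution factor = 200.0 / 10.2 = 19.61
[H2SO4]_stock = 0.109 × 19.61 = 2.13 mol/L

2.13 mol/L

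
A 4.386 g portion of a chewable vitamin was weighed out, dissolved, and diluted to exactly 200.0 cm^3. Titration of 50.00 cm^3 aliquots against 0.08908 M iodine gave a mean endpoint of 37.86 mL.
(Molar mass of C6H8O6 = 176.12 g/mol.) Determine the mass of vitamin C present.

C6H8O6 + I2 → C6H6O6 + 2 HI
n(I2) per titration = 0.03786 × 0.08908 = 3.373 × 10^-3 mol
n(C6H8O6) in each aliquot = 3.373 × 10^-3 mol (1:1 ratio)
n(C6H8O6) in the whole flask = 3.373 × 10^-3 × 200.0/50.00 = 0.01349 mol
mass of C6H8O6 = 0.01349 × 176.12 = 2.376 g

2.376 g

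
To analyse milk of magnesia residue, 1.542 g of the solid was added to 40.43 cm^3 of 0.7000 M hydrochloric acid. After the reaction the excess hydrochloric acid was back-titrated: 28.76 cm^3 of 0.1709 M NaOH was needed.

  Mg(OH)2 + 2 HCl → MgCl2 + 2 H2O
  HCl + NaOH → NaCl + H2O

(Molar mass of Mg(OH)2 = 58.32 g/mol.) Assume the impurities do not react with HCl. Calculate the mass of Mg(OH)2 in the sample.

0.6819 g

n(HCl) added = 0.04043 × 0.7000 = 0.02830 mol
n(NaOH) used in back-titration = 0.02876 × 0.1709 = 4.915 × 10^-3 mol
n(HCl) left over = 4.915 × 10^-3 mol (1:1 ratio)
n(HCl) consumed by analyte = 0.02830 − 4.915 × 10^-3 = 0.02339 mol
From the 1:2 ratio, n(Mg(OH)2) = 1/2 × 0.02339 = 0.01169 mol
mass of Mg(OH)2 = 0.01169 × 58.32 = 0.6819 g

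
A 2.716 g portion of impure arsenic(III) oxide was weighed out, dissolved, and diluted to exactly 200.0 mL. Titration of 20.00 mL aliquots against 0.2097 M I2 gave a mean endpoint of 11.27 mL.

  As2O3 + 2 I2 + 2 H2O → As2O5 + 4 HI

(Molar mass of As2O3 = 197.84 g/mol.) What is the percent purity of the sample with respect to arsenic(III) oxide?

n(I2) per titration = 0.01127 × 0.2097 = 2.363 × 10^-3 mol
From the 1:2 ratio, n(As2O3) in each aliquot = 1/2 × 2.363 × 10^-3 = 1.182 × 10^-3 mol
n(As2O3) in the whole flask = 1.182 × 10^-3 × 200.0/20.00 = 0.01182 mol
mass of As2O3 = 0.01182 × 197.84 = 2.338 g
% As2O3 = 2.338 / 2.716 × 100 = 86.07 %

86.07 %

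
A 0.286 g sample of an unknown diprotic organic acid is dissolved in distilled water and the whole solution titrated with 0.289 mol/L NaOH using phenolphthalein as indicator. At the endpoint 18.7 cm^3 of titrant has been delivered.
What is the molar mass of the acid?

106 g/mol

n(NaOH) = 0.0187 L × 0.289 mol/L = 5.40 × 10^-3 mol
From the 1:2 ratio, n(H2A) = 1/2 × 5.40 × 10^-3 = 2.70 × 10^-3 mol
M = m / n = 0.286 g / 2.70 × 10^-3 mol = 106 g/mol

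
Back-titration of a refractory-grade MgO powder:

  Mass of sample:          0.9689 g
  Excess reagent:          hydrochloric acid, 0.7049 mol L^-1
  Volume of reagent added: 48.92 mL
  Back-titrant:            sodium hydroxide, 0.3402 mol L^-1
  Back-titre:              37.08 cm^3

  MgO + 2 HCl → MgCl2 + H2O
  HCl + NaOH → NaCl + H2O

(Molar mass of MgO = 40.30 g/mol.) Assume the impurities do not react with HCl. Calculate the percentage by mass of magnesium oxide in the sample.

n(HCl) added = 0.04892 × 0.7049 = 0.03448 mol
n(NaOH) used in back-titration = 0.03708 × 0.3402 = 0.01261 mol
n(HCl) left over = 0.01261 mol (1:1 ratio)
n(HCl) consumed by analyte = 0.03448 − 0.01261 = 0.02187 mol
From the 1:2 ratio, n(MgO) = 1/2 × 0.02187 = 0.01093 mol
mass of MgO = 0.01093 × 40.30 = 0.4407 g
% MgO = 0.4407 / 0.9689 × 100 = 45.48 %

45.48 %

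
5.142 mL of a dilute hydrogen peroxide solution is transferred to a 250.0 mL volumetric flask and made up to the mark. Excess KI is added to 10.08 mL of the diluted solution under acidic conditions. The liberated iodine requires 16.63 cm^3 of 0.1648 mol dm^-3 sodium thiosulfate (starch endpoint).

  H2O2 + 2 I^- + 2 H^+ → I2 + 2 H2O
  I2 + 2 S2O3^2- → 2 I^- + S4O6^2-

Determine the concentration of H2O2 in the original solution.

n(S2O3^2-) = 0.01663 × 0.1648 = 2.741 × 10^-3 mol
n(I2) = n(S2O3^2-)/2 = 1.370 × 10^-3 mol
n(H2O2) in the aliquot = 1.370 × 10^-3 mol (1:1 ratio)
[H2O2]_dilute = 1.370 × 10^-3 / 0.01008 = 0.1359 mol/L
[H2O2]_original = 0.1359 × 250.0/5.142 = 6.609 mol/L

6.609 mol/L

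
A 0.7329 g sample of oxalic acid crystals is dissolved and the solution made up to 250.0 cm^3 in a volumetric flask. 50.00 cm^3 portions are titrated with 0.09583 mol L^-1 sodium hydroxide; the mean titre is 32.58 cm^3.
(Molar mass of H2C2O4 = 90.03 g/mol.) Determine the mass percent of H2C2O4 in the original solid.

H2C2O4 + 2 NaOH → Na2C2O4 + 2 H2O
n(NaOH) per titration = 0.03258 × 0.09583 = 3.122 × 10^-3 mol
From the 1:2 ratio, n(H2C2O4) in each aliquot = 1/2 × 3.122 × 10^-3 = 1.561 × 10^-3 mol
n(H2C2O4) in the whole flask = 1.561 × 10^-3 × 250.0/50.00 = 7.805 × 10^-3 mol
mass of H2C2O4 = 7.805 × 10^-3 × 90.03 = 0.7027 g
% H2C2O4 = 0.7027 / 0.7329 × 100 = 95.88 %

95.88 %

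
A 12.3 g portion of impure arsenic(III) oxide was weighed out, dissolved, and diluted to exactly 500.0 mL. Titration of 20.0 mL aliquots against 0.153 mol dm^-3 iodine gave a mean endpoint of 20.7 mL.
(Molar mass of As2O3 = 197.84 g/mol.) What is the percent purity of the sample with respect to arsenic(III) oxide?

As2O3 + 2 I2 + 2 H2O → As2O5 + 4 HI
n(I2) per titration = 0.0207 × 0.153 = 3.17 × 10^-3 mol
From the 1:2 ratio, n(As2O3) in each aliquot = 1/2 × 3.17 × 10^-3 = 1.58 × 10^-3 mol
n(As2O3) in the whole flask = 1.58 × 10^-3 × 500.0/20.0 = 0.0396 mol
mass of As2O3 = 0.0396 × 197.84 = 7.83 g
% As2O3 = 7.83 / 12.3 × 100 = 63.7 %

63.7 %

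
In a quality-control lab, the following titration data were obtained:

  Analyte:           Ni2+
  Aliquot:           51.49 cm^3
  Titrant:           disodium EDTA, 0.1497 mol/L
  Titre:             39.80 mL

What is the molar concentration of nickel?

0.1157 mol/L

Ni^2+ + EDTA^4- → [Ni(EDTA)]^2-
n(EDTA) = 0.03980 L × 0.1497 mol/L = 5.958 × 10^-3 mol
n(Ni2+) = 5.958 × 10^-3 mol (1:1 mole ratio)
[Ni2+] = 5.958 × 10^-3 mol / 0.05149 L = 0.1157 mol/L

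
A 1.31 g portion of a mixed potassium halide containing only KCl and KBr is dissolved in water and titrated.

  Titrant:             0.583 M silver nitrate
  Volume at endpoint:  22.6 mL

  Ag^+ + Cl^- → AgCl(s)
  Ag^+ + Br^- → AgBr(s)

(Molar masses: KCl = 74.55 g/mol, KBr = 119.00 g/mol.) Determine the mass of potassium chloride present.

0.433 g

n(AgNO3) = 0.0226 × 0.583 = 0.0132 mol
Let x = n(KCl), y = n(KBr).
Titrant: 1x + 1y = 0.0132;  mass: 74.55x + 119.00y = 1.31
Solving, x = 5.80 × 10^-3 mol, y = 7.37 × 10^-3 mol
mass of KCl = 5.80 × 10^-3 × 74.55 = 0.433 g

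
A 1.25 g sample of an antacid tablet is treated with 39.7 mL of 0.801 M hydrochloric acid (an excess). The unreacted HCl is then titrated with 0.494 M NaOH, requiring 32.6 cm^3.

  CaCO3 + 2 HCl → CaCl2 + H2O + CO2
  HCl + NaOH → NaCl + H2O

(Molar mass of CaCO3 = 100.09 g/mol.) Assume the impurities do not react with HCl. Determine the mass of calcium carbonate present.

n(HCl) added = 0.0397 × 0.801 = 0.0318 mol
n(NaOH) used in back-titration = 0.0326 × 0.494 = 0.0161 mol
n(HCl) left over = 0.0161 mol (1:1 ratio)
n(HCl) consumed by analyte = 0.0318 − 0.0161 = 0.0157 mol
From the 1:2 ratio, n(CaCO3) = 1/2 × 0.0157 = 7.85 × 10^-3 mol
mass of CaCO3 = 7.85 × 10^-3 × 100.09 = 0.785 g

0.785 g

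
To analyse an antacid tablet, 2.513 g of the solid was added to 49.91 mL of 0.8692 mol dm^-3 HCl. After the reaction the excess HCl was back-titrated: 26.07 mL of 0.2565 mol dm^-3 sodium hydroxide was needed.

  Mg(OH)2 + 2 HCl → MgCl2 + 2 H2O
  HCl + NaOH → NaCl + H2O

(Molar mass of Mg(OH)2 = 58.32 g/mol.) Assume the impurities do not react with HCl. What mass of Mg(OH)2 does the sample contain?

1.070 g

n(HCl) added = 0.04991 × 0.8692 = 0.04338 mol
n(NaOH) used in back-titration = 0.02607 × 0.2565 = 6.687 × 10^-3 mol
n(HCl) left over = 6.687 × 10^-3 mol (1:1 ratio)
n(HCl) consumed by analyte = 0.04338 − 6.687 × 10^-3 = 0.03669 mol
From the 1:2 ratio, n(Mg(OH)2) = 1/2 × 0.03669 = 0.01835 mol
mass of Mg(OH)2 = 0.01835 × 58.32 = 1.070 g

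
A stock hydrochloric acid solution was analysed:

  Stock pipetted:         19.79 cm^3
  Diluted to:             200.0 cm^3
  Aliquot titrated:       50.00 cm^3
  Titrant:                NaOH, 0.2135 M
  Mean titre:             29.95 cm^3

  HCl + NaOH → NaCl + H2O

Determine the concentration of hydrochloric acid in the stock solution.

1.292 M

n(NaOH) = 0.02995 × 0.2135 = 6.394 × 10^-3 mol
n(HCl) in the aliquot = 6.394 × 10^-3 mol (1:1 ratio)
[HCl]_dilute = 6.394 × 10^-3 / 0.05000 = 0.1279 mol/L
Dilution factor = 200.0 / 19.79 = 10.11
[HCl]_stock = 0.1279 × 10.11 = 1.292 mol/L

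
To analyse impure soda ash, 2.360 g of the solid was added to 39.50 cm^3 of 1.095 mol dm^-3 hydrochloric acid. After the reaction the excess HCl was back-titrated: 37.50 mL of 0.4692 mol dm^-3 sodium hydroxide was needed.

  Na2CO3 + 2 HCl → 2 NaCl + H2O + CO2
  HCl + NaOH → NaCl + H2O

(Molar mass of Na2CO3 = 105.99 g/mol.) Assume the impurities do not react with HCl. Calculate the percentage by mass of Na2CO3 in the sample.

n(HCl) added = 0.03950 × 1.095 = 0.04325 mol
n(NaOH) used in back-titration = 0.03750 × 0.4692 = 0.01759 mol
n(HCl) left over = 0.01759 mol (1:1 ratio)
n(HCl) consumed by analyte = 0.04325 − 0.01759 = 0.02566 mol
From the 1:2 ratio, n(Na2CO3) = 1/2 × 0.02566 = 0.01283 mol
mass of Na2CO3 = 0.01283 × 105.99 = 1.360 g
% Na2CO3 = 1.360 / 2.360 × 100 = 57.62 %

57.62 %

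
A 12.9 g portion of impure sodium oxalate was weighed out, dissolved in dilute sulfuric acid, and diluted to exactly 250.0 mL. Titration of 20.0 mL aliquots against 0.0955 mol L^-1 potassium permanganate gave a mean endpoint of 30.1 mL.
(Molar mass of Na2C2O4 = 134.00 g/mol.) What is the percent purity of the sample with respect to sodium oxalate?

93.3 %

2 MnO4^- + 5 C2O4^2- + 16 H^+ → 2 Mn^2+ + 10 CO2 + 8 H2O
n(KMnO4) per titration = 0.0301 × 0.0955 = 2.87 × 10^-3 mol
From the 5:2 ratio, n(Na2C2O4) in each aliquot = 5/2 × 2.87 × 10^-3 = 7.19 × 10^-3 mol
n(Na2C2O4) in the whole flask = 7.19 × 10^-3 × 250.0/20.0 = 0.0898 mol
mass of Na2C2O4 = 0.0898 × 134.00 = 12.0 g
% Na2C2O4 = 12.0 / 12.9 × 100 = 93.3 %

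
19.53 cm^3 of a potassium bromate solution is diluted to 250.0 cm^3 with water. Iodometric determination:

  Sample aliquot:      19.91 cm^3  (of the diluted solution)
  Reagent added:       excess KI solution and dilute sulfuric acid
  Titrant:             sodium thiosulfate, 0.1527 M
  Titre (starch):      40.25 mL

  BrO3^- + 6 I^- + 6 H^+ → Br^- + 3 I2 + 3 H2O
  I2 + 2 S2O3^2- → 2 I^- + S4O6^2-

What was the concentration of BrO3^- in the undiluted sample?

0.6586 M

n(S2O3^2-) = 0.04025 × 0.1527 = 6.146 × 10^-3 mol
n(I2) = n(S2O3^2-)/2 = 3.073 × 10^-3 mol
From the 1:3 ratio, n(BrO3^-) in the aliquot = 1/3 × 3.073 × 10^-3 = 1.024 × 10^-3 mol
[BrO3^-]_dilute = 1.024 × 10^-3 / 0.01991 = 0.05145 mol/L
[BrO3^-]_original = 0.05145 × 250.0/19.53 = 0.6586 mol/L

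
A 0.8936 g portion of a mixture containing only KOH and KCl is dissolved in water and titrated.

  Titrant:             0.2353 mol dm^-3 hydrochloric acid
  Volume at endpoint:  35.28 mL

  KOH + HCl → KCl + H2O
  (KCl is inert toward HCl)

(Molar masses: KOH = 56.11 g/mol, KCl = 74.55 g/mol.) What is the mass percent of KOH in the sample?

n(HCl) = 0.03528 × 0.2353 = 8.301 × 10^-3 mol
Let x = n(KOH), y = n(KCl).
Titrant: 1x = 8.301 × 10^-3;  mass: 56.11x + 74.55y = 0.8936
Solving, x = 8.301 × 10^-3 mol, y = 5.739 × 10^-3 mol
mass of KOH = 8.301 × 10^-3 × 56.11 = 0.4658 g
% KOH = 0.4658 / 0.8936 × 100 = 52.13 %

52.13 %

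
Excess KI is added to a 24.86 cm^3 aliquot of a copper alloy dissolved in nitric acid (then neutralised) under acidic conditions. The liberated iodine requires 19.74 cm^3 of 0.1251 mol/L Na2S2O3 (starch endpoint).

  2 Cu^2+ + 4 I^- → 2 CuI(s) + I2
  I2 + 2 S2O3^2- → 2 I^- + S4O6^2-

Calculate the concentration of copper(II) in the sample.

0.09934 mol/L

n(S2O3^2-) = 0.01974 × 0.1251 = 2.469 × 10^-3 mol
n(I2) = n(S2O3^2-)/2 = 1.235 × 10^-3 mol
From the 2:1 ratio, n(Cu2+) in the aliquot = 2/1 × 1.235 × 10^-3 = 2.469 × 10^-3 mol
[Cu2+] = 2.469 × 10^-3 / 0.02486 = 0.09934 mol/L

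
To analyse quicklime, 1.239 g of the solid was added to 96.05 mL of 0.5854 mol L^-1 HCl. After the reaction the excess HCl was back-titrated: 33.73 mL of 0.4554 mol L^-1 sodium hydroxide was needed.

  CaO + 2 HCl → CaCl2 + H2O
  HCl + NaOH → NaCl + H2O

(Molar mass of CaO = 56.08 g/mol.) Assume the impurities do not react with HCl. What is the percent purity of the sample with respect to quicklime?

92.49 %

n(HCl) added = 0.09605 × 0.5854 = 0.05623 mol
n(NaOH) used in back-titration = 0.03373 × 0.4554 = 0.01536 mol
n(HCl) left over = 0.01536 mol (1:1 ratio)
n(HCl) consumed by analyte = 0.05623 − 0.01536 = 0.04087 mol
From the 1:2 ratio, n(CaO) = 1/2 × 0.04087 = 0.02043 mol
mass of CaO = 0.02043 × 56.08 = 1.146 g
% CaO = 1.146 / 1.239 × 100 = 92.49 %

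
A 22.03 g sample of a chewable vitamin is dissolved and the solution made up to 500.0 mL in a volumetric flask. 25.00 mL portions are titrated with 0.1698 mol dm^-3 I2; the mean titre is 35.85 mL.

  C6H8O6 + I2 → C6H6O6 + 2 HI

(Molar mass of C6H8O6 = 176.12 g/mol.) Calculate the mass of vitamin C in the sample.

n(I2) per titration = 0.03585 × 0.1698 = 6.087 × 10^-3 mol
n(C6H8O6) in each aliquot = 6.087 × 10^-3 mol (1:1 ratio)
n(C6H8O6) in the whole flask = 6.087 × 10^-3 × 500.0/25.00 = 0.1217 mol
mass of C6H8O6 = 0.1217 × 176.12 = 21.44 g

21.44 g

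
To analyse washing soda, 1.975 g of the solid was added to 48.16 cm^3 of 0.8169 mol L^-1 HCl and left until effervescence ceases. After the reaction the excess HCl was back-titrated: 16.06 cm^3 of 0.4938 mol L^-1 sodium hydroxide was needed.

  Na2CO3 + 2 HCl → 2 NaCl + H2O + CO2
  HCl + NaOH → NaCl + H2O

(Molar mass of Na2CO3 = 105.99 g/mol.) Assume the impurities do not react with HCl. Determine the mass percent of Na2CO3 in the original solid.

84.29 %

n(HCl) added = 0.04816 × 0.8169 = 0.03934 mol
n(NaOH) used in back-titration = 0.01606 × 0.4938 = 7.930 × 10^-3 mol
n(HCl) left over = 7.930 × 10^-3 mol (1:1 ratio)
n(HCl) consumed by analyte = 0.03934 − 7.930 × 10^-3 = 0.03141 mol
From the 1:2 ratio, n(Na2CO3) = 1/2 × 0.03141 = 0.01571 mol
mass of Na2CO3 = 0.01571 × 105.99 = 1.665 g
% Na2CO3 = 1.665 / 1.975 × 100 = 84.29 %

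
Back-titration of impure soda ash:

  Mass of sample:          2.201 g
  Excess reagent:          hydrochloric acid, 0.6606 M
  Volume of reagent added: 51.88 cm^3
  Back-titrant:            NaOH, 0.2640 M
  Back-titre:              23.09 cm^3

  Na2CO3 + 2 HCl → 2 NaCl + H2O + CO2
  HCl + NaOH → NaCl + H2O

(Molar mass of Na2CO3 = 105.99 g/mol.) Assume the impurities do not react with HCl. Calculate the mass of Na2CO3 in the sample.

1.493 g

n(HCl) added = 0.05188 × 0.6606 = 0.03427 mol
n(NaOH) used in back-titration = 0.02309 × 0.2640 = 6.096 × 10^-3 mol
n(HCl) left over = 6.096 × 10^-3 mol (1:1 ratio)
n(HCl) consumed by analyte = 0.03427 − 6.096 × 10^-3 = 0.02818 mol
From the 1:2 ratio, n(Na2CO3) = 1/2 × 0.02818 = 0.01409 mol
mass of Na2CO3 = 0.01409 × 105.99 = 1.493 g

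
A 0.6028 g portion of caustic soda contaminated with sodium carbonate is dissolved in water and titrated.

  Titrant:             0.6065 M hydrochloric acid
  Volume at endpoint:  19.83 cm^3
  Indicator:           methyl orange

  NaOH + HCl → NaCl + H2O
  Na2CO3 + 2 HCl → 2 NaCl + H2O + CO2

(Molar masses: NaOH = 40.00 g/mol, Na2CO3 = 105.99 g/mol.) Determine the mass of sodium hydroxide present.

n(HCl) = 0.01983 × 0.6065 = 0.01203 mol
Let x = n(NaOH), y = n(Na2CO3).
Titrant: 1x + 2y = 0.01203;  mass: 40.00x + 105.99y = 0.6028
Solving, x = 2.660 × 10^-3 mol, y = 4.684 × 10^-3 mol
mass of NaOH = 2.660 × 10^-3 × 40.00 = 0.1064 g

0.1064 g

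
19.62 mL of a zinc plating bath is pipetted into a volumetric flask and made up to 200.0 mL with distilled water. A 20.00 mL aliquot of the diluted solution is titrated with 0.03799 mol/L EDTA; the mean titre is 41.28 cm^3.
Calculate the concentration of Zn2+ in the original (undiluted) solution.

Zn^2+ + EDTA^4- → [Zn(EDTA)]^2-
n(EDTA) = 0.04128 × 0.03799 = 1.568 × 10^-3 mol
n(Zn2+) in the aliquot = 1.568 × 10^-3 mol (1:1 ratio)
[Zn2+]_dilute = 1.568 × 10^-3 / 0.02000 = 0.07841 mol/L
Dilution factor = 200.0 / 19.62 = 10.19
[Zn2+]_stock = 0.07841 × 10.19 = 0.7993 mol/L

0.7993 mol/L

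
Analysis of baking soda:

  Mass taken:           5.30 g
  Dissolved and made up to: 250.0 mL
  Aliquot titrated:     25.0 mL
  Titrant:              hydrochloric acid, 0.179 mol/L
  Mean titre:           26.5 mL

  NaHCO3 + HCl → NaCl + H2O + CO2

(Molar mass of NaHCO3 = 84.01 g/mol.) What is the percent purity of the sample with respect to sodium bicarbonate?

n(HCl) per titration = 0.0265 × 0.179 = 4.74 × 10^-3 mol
n(NaHCO3) in each aliquot = 4.74 × 10^-3 mol (1:1 ratio)
n(NaHCO3) in the whole flask = 4.74 × 10^-3 × 250.0/25.0 = 0.0474 mol
mass of NaHCO3 = 0.0474 × 84.01 = 3.99 g
% NaHCO3 = 3.99 / 5.30 × 100 = 75.2 %

75.2 %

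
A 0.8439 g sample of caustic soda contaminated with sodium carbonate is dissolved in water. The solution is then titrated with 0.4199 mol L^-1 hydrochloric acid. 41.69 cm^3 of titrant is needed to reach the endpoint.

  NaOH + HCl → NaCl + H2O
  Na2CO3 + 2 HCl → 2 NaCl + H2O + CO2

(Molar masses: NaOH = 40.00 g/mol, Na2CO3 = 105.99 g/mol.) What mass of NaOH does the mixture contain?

n(HCl) = 0.04169 × 0.4199 = 0.01751 mol
Let x = n(NaOH), y = n(Na2CO3).
Titrant: 1x + 2y = 0.01751;  mass: 40.00x + 105.99y = 0.8439
Solving, x = 6.449 × 10^-3 mol, y = 5.528 × 10^-3 mol
mass of NaOH = 6.449 × 10^-3 × 40.00 = 0.2580 g

0.2580 g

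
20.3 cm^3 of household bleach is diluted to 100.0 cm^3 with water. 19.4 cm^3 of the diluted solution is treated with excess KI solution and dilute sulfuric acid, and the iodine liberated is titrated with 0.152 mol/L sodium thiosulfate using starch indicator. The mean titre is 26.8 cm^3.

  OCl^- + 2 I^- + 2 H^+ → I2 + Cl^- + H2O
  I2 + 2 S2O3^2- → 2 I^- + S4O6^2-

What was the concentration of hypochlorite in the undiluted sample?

n(S2O3^2-) = 0.0268 × 0.152 = 4.07 × 10^-3 mol
n(I2) = n(S2O3^2-)/2 = 2.04 × 10^-3 mol
n(OCl^-) in the aliquot = 2.04 × 10^-3 mol (1:1 ratio)
[OCl^-]_dilute = 2.04 × 10^-3 / 0.0194 = 0.105 mol/L
[OCl^-]_original = 0.105 × 100.0/20.3 = 0.517 mol/L

0.517 mol/L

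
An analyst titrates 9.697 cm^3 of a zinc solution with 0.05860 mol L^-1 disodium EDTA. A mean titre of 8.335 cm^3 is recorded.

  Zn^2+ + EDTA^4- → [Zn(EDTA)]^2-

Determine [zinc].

n(EDTA) = 0.008335 L × 0.05860 mol/L = 4.884 × 10^-4 mol
n(Zn2+) = 4.884 × 10^-4 mol (1:1 mole ratio)
[Zn2+] = 4.884 × 10^-4 mol / 0.009697 L = 0.05037 mol/L

0.05037 mol/L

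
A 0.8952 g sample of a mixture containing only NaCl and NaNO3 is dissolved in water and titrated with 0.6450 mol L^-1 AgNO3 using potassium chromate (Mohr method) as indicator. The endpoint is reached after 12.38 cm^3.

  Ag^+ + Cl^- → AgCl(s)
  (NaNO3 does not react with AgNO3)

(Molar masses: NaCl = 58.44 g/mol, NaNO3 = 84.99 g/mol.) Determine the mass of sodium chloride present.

0.4666 g

n(AgNO3) = 0.01238 × 0.6450 = 7.985 × 10^-3 mol
Let x = n(NaCl), y = n(NaNO3).
Titrant: 1x = 7.985 × 10^-3;  mass: 58.44x + 84.99y = 0.8952
Solving, x = 7.985 × 10^-3 mol, y = 5.042 × 10^-3 mol
mass of NaCl = 7.985 × 10^-3 × 58.44 = 0.4666 g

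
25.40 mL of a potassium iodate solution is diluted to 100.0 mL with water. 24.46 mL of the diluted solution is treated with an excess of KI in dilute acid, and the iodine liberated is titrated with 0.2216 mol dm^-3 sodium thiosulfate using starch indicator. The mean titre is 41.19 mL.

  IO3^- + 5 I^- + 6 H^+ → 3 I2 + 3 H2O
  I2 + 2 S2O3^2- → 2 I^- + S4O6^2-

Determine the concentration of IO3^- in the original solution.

0.2449 mol/L

n(S2O3^2-) = 0.04119 × 0.2216 = 9.128 × 10^-3 mol
n(I2) = n(S2O3^2-)/2 = 4.564 × 10^-3 mol
From the 1:3 ratio, n(IO3^-) in the aliquot = 1/3 × 4.564 × 10^-3 = 1.521 × 10^-3 mol
[IO3^-]_dilute = 1.521 × 10^-3 / 0.02446 = 0.06219 mol/L
[IO3^-]_original = 0.06219 × 100.0/25.40 = 0.2449 mol/L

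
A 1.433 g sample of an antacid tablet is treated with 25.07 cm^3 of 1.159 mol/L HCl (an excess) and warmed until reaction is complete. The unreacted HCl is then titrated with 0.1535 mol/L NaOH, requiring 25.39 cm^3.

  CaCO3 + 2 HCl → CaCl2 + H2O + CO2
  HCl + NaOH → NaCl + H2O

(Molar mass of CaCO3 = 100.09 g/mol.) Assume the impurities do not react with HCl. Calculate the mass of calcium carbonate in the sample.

1.259 g

n(HCl) added = 0.02507 × 1.159 = 0.02906 mol
n(NaOH) used in back-titration = 0.02539 × 0.1535 = 3.897 × 10^-3 mol
n(HCl) left over = 3.897 × 10^-3 mol (1:1 ratio)
n(HCl) consumed by analyte = 0.02906 − 3.897 × 10^-3 = 0.02516 mol
From the 1:2 ratio, n(CaCO3) = 1/2 × 0.02516 = 0.01258 mol
mass of CaCO3 = 0.01258 × 100.09 = 1.259 g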